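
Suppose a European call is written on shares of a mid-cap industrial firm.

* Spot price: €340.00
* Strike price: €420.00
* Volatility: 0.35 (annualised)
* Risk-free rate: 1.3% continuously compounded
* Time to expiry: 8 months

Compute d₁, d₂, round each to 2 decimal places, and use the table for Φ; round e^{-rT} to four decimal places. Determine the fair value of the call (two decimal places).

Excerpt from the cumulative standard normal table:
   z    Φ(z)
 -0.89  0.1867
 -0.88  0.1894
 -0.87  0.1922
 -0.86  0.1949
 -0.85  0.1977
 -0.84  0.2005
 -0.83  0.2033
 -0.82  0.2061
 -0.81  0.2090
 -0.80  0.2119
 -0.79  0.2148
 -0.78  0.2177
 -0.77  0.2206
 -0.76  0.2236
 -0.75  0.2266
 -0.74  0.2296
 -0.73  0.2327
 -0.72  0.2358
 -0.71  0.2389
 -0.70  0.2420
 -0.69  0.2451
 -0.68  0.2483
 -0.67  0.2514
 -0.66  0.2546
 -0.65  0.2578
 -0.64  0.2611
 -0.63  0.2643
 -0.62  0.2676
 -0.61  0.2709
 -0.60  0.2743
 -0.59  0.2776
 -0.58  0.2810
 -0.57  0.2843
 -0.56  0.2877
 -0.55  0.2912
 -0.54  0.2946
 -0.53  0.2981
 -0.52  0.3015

σ√T = 0.35·√0.6667 = 0.2858
d₁ = [ln(340/420) + (0.013 + 0.35²/2)·0.6667] / 0.2858 = [-0.2113 + 0.0495] / 0.2858 = -0.5662 → -0.57
d₂ = d₁ − σ√T = -0.5662 − 0.2858 = -0.8520 → -0.85
e^(−rT) = e^(−0.013·0.6667) = 0.9914
N(d₁) = N(-0.57) = 0.2843;  N(d₂) = N(-0.85) = 0.1977
C = 340·0.2843 − 420·0.9914·0.1977 = 96.6620 − 82.3199 = 14.3421

€14.34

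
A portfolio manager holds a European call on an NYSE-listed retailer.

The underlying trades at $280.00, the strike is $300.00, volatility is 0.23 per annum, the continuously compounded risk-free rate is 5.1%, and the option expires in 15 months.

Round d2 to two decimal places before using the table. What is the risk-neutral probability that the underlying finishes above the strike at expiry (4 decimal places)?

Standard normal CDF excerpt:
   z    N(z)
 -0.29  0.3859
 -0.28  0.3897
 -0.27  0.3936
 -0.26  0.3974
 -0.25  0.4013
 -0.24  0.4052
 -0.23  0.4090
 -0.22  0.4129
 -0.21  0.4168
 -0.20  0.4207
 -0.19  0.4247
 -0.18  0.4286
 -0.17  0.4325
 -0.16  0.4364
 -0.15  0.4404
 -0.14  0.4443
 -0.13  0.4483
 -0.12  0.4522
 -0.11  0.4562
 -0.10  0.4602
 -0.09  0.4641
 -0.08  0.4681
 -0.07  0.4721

0.4404

σ√T = 0.23 × 1.1180 = 0.2571
d₁ = [ln(280/300) + (0.051 + ½·0.23²)·1.25] / (σ√T) = (-0.0690 + 0.0968) / 0.2571 = 0.1082 ⇒ 0.11
d₂ = 0.1082 − 0.2571 = -0.1490 ⇒ -0.15
Risk-neutral Pr[S_T > K] = N(d₂) = N(-0.15) = 0.4404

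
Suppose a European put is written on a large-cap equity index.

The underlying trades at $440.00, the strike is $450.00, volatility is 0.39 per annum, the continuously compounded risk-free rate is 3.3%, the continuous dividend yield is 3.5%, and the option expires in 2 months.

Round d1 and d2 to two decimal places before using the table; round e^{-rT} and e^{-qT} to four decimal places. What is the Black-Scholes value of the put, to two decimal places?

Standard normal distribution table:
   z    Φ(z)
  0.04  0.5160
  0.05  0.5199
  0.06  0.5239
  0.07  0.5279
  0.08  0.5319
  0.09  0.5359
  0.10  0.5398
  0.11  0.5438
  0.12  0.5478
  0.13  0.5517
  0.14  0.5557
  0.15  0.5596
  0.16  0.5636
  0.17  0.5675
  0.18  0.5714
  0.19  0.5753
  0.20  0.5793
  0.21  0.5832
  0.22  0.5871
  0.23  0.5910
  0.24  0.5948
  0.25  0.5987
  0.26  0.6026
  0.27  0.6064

$33.56

T = 0.1667;  σ√T = 0.1592
d₁ = [ln(440/450) + (0.033 − 0.035 + 0.39²/2)·0.1667] / 0.1592 = [-0.0225 + 0.0123] / 0.1592 = -0.0636 ≈ -0.06
d₂ = d₁ − σ√T = -0.0636 − 0.1592 = -0.2228 ≈ -0.22
exp(−qT) = exp(−0.035·0.1667) = 0.9942;  exp(−rT) = exp(−0.033·0.1667) = 0.9945
P = 450·0.9945·N(0.22) − 440·0.9942·N(0.06) = 450·0.9945·0.5871 − 440·0.9942·0.5239 = 262.7419 − 229.1790 = 33.5629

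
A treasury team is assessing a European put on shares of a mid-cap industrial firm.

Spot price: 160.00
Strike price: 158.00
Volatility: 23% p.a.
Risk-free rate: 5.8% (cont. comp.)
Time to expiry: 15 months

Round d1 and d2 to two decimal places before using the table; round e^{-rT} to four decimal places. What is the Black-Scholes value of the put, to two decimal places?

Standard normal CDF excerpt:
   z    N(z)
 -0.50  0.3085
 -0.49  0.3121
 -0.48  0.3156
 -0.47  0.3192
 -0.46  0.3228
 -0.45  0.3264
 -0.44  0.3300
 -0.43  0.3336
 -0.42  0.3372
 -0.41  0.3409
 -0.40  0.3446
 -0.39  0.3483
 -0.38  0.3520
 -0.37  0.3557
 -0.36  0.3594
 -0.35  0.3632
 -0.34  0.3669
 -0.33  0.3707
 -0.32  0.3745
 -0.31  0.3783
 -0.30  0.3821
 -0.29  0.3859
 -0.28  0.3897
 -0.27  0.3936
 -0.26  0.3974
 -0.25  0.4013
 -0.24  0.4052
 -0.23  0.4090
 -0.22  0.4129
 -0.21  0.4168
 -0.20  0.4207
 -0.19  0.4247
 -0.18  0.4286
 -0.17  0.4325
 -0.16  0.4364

10.18

T = 1.25;  σ√T = 0.2571
ln(S/K) + (r + σ²/2)T = ln(160/158) + (0.058 + 0.23²/2)·1.25 = 0.0126 + 0.1056 = 0.1181
d₁ = 0.1181 / 0.2571 = 0.4594 ≈ 0.46
d₂ = d₁ − σ√T = 0.4594 − 0.2571 = 0.2023 ≈ 0.20
exp(−rT) = exp(−0.058·1.25) = 0.9301
P = 158·0.9301·N(-0.20) − 160·N(-0.46) = 158·0.9301·0.4207 − 160·0.3228 = 61.8243 − 51.6480 = 10.1763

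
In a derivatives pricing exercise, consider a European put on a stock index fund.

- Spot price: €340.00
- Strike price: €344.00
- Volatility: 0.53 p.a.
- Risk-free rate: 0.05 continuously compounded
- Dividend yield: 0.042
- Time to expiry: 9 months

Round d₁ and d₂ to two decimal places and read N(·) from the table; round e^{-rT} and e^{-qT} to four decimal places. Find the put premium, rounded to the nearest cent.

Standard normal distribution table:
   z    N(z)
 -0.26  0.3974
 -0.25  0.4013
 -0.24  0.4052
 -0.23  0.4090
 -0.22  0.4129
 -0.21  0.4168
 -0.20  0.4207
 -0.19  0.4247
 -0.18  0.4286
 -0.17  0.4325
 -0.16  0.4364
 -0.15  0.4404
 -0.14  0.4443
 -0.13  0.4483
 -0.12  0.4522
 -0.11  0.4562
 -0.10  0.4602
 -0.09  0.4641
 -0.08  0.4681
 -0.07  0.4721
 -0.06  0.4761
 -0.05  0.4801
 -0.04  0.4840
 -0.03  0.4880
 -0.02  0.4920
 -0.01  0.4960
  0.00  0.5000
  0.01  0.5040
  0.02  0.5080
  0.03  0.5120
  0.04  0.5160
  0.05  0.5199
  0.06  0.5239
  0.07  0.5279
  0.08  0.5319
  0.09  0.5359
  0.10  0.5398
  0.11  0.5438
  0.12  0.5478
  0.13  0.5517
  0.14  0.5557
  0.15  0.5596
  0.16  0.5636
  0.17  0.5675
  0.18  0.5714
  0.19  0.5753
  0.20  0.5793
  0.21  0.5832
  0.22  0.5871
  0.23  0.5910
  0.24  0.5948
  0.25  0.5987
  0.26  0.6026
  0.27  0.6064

σ√T = 0.53 × 0.8660 = 0.4590
d₁ = [ln(340/344) + (0.05 − 0.042 + 0.53²/2)·0.75] / 0.4590 = [-0.0117 + 0.1113] / 0.4590 = 0.2171 ⇒ 0.22
d₂ = d₁ − σ√T = 0.2171 − 0.4590 = -0.2419 ⇒ -0.24
exp(−qT) = exp(−0.042·0.75) = 0.9690;  exp(−rT) = exp(−0.05·0.75) = 0.9632
N(−d₂) = N(0.24) = 0.5948;  N(−d₁) = N(-0.22) = 0.4129
P = 344·0.9632·0.5948 − 340·0.9690·0.4129 = 197.0815 − 136.0340 = 61.0475

€61.05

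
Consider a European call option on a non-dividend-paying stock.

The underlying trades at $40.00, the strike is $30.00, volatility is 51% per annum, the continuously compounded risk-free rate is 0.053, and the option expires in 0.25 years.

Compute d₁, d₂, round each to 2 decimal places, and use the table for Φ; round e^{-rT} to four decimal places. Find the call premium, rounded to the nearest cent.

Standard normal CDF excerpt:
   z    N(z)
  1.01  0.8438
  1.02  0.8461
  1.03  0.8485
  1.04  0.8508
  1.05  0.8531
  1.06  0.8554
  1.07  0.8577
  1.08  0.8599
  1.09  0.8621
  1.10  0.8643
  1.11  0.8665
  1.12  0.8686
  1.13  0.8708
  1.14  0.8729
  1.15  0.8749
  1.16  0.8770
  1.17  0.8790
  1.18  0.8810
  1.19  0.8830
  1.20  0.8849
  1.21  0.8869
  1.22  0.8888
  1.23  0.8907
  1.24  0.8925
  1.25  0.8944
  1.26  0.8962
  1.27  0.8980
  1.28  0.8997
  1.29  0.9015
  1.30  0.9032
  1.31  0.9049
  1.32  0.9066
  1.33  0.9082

σ√T = 0.51 × 0.5000 = 0.2550
d₁ = [ln(40/30) + (0.053 + 0.51²/2)·0.25] / 0.2550 = [0.2877 + 0.0458] / 0.2550 = 1.3076 ≈ 1.31
d₂ = d₁ − σ√T = 1.3076 − 0.2550 = 1.0526 ≈ 1.05
e^(−rT) = e^(−0.053·0.25) = 0.9868
N(d₁) = N(1.31) = 0.9049;  N(d₂) = N(1.05) = 0.8531
C = 40·0.9049 − 30·0.9868·0.8531 = 36.1960 − 25.2552 = 10.9408

$10.94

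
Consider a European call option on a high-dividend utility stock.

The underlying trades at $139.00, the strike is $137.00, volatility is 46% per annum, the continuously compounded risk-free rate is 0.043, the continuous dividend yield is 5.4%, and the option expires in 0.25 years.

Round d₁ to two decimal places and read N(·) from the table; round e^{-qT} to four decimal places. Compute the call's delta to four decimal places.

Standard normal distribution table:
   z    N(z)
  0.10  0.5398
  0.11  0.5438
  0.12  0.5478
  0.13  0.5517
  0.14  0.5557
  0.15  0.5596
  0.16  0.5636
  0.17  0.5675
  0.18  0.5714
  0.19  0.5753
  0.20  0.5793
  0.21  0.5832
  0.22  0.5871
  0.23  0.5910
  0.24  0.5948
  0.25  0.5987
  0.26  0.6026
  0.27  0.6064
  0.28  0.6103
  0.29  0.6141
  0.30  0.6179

σ√T = 0.46 × 0.5000 = 0.2300
ln(S/K) + (r − q + σ²/2)T = ln(139/137) + (0.043 − 0.054 + 0.46²/2)·0.25 = 0.0145 + 0.0237 = 0.0382
d₁ = 0.0382 / 0.2300 = 0.1661 ⇒ 0.17
N(d₁) = N(0.17) = 0.5675
Δ_call = exp(−qT)·N(d₁) = 0.9866·0.5675 = 0.5599

0.5599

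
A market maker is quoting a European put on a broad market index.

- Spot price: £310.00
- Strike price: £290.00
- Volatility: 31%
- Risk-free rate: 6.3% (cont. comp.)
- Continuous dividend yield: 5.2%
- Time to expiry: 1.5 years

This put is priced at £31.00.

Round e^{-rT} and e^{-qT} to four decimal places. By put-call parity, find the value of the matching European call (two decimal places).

£53.91

exp(−qT) = exp(−0.052·1.5) = 0.9250;  exp(−rT) = exp(−0.063·1.5) = 0.9098
Put-call parity: C − P = S·e^(−qT) − K·e^(−rT) = 310·0.9250 − 290·0.9098 = 286.7500 − 263.8420 = 22.9080
C = P + (C − P) = 31.00 + (22.9080) = 53.9080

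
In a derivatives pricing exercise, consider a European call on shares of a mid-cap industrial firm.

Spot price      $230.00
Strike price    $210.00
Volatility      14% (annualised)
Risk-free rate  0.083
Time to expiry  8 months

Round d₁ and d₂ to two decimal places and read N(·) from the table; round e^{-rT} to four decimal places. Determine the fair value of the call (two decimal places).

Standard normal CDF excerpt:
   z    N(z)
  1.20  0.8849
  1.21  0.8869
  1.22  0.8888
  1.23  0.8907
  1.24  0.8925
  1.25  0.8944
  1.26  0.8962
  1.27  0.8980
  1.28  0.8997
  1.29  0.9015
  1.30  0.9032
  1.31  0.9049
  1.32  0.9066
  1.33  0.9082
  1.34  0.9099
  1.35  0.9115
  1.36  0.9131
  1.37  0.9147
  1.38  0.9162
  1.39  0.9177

σ√T = 0.14 × 0.8165 = 0.1143
d₁ = [ln(230/210) + (0.083 + 0.14²/2)·0.6667] / 0.1143 = [0.0910 + 0.0619] / 0.1143 = 1.3371 ≈ 1.34
d₂ = d₁ − σ√T = 1.3371 − 0.1143 = 1.2227 ≈ 1.22
e^(−rT) = e^(−0.083·0.6667) = 0.9462
C = 230·N(1.34) − 210·0.9462·N(1.22) = 230·0.9099 − 210·0.9462·0.8888 = 209.2770 − 176.6063 = 32.6707

$32.67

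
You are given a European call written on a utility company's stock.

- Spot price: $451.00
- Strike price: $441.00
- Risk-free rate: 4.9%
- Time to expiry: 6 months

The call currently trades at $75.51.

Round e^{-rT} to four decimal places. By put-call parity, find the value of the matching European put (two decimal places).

$54.84

exp(−rT) = exp(−0.049·0.5) = 0.9758
Put-call parity: C − P = S − K·e^(−rT) = 451 − 441·0.9758 = 451 − 430.3278 = 20.6722
P = C − (C − P) = 75.51 − (20.6722) = 54.8378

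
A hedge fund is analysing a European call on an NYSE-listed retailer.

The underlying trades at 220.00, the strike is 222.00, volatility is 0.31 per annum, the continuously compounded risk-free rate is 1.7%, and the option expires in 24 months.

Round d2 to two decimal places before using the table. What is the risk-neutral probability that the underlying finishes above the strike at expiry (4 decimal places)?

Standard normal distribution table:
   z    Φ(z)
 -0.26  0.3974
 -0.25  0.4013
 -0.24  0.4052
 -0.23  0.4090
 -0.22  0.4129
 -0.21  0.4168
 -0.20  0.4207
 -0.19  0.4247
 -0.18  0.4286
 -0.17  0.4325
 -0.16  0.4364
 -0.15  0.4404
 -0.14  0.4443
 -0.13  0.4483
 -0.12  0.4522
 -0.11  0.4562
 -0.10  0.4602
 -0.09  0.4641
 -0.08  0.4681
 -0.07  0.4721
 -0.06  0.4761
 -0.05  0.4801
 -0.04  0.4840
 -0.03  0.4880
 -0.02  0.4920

0.4364

σ√T = 0.31·√2 = 0.4384
d₁ = [ln(220/222) + (0.017 + ½·0.31²)·2] / (σ√T) = (-0.0090 + 0.1301) / 0.4384 = 0.2761 ⇒ 0.28
d₂ = 0.2761 − 0.4384 = -0.1623 ⇒ -0.16
Pr(exercise) under Q = N(d₂) = 0.4364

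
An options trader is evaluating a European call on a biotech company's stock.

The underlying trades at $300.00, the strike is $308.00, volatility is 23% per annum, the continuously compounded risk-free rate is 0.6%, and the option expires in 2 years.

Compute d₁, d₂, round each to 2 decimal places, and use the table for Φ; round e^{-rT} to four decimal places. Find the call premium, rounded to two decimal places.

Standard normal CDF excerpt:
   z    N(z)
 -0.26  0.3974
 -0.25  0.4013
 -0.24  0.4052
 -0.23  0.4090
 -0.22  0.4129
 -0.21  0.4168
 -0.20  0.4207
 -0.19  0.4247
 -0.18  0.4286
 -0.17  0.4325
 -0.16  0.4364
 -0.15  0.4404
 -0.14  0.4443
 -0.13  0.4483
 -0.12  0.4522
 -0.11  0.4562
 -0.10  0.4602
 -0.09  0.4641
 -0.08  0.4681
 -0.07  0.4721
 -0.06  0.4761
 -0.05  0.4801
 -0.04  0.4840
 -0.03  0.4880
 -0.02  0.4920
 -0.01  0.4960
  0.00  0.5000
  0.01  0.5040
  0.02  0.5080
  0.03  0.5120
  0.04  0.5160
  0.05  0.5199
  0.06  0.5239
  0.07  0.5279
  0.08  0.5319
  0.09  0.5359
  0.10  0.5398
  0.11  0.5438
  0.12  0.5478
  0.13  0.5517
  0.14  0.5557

T = 2;  σ√T = 0.3253
d₁ = [ln(300/308) + (0.006 + 0.23²/2)·2] / 0.3253 = [-0.0263 + 0.0649] / 0.3253 = 0.1186 which rounds to 0.12
d₂ = d₁ − σ√T = 0.1186 − 0.3253 = -0.2067 which rounds to -0.21
exp(−rT) = exp(−0.006·2) = 0.9881
N(d₁) = N(0.12) = 0.5478;  N(d₂) = N(-0.21) = 0.4168
C = 300·0.5478 − 308·0.9881·0.4168 = 164.3400 − 126.8467 = 37.4933

$37.49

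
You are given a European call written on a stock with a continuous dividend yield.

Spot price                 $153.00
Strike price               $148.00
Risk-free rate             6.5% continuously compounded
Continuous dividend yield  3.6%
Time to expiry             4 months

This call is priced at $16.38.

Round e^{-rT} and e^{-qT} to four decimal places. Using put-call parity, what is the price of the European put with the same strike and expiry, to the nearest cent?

$10.03

e^(−qT) = e^(−0.036·0.3333) = 0.9881;  e^(−rT) = e^(−0.065·0.3333) = 0.9786
Put-call parity: C − P = S·e^(−qT) − K·e^(−rT) = 153·0.9881 − 148·0.9786 = 151.1793 − 144.8328 = 6.3465
P = C − (C − P) = 16.38 − (6.3465) = 10.0335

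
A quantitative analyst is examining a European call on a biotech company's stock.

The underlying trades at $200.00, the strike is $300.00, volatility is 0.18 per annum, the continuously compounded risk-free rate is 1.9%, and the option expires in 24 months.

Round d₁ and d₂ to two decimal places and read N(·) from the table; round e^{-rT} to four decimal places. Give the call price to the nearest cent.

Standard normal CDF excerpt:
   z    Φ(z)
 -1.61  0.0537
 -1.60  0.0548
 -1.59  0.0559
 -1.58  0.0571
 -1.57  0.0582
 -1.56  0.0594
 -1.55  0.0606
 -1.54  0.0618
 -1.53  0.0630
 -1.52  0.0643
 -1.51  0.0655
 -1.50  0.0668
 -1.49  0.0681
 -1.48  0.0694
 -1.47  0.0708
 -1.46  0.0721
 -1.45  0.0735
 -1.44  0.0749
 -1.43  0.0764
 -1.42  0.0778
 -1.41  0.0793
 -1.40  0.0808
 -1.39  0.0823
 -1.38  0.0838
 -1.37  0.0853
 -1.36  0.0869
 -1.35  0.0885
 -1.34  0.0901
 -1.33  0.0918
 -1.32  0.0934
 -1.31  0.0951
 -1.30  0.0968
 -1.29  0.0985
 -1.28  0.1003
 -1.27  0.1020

$1.87

T = 2;  σ√T = 0.2546
d₁ = [ln(200/300) + (0.019 + 0.18²/2)·2] / 0.2546 = [-0.4055 + 0.0704] / 0.2546 = -1.3163 → -1.32
d₂ = d₁ − σ√T = -1.3163 − 0.2546 = -1.5708 → -1.57
e^(−rT) = e^(−0.019·2) = 0.9627
C = 200·N(-1.32) − 300·0.9627·N(-1.57) = 200·0.0934 − 300·0.9627·0.0582 = 18.6800 − 16.8087 = 1.8713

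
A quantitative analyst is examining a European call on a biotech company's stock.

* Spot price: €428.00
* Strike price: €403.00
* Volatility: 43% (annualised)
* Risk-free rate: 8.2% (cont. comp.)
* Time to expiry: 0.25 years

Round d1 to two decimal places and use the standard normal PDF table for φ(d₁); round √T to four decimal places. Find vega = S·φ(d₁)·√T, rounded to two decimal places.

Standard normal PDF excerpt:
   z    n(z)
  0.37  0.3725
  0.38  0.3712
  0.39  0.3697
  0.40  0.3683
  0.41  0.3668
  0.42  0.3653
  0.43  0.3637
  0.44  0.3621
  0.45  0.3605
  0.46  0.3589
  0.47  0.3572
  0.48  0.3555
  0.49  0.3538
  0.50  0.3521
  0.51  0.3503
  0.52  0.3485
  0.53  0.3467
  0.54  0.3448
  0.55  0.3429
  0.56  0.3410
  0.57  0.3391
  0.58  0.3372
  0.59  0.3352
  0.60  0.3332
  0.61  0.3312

σ√T = 0.43 × 0.5000 = 0.2150
ln(S/K) + (r + σ²/2)T = ln(428/403) + (0.082 + 0.43²/2)·0.25 = 0.0602 + 0.0436 = 0.1038
d₁ = 0.1038 / 0.2150 = 0.4828 which rounds to 0.48
√T = √0.25 = 0.5000
φ(d₁) = φ(0.48) = 0.3555
vega = S·φ(d₁)·√T = 428·0.3555·0.5000 = 76.0770

76.08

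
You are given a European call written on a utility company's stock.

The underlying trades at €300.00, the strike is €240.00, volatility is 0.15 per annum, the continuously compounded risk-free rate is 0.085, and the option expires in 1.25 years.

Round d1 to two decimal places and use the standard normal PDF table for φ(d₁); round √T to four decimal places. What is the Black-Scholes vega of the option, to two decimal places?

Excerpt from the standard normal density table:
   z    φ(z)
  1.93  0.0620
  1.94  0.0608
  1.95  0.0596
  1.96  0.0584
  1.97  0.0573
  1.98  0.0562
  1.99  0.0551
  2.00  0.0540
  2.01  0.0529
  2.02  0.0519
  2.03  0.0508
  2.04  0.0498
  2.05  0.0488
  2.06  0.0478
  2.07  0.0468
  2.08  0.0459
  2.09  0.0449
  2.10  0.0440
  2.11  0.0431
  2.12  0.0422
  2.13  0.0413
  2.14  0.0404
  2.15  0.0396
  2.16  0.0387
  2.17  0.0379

16.37

σ√T = 0.15·√1.25 = 0.1677
d₁ = [ln(300/240) + (0.085 + 0.15²/2)·1.25] / 0.1677 = [0.2231 + 0.1203] / 0.1677 = 2.0480 ≈ 2.05
√T = √1.25 = 1.1180
φ(d₁) = φ(2.05) = 0.0488
vega = S·φ(d₁)·√T = 300·0.0488·1.1180 = 16.3675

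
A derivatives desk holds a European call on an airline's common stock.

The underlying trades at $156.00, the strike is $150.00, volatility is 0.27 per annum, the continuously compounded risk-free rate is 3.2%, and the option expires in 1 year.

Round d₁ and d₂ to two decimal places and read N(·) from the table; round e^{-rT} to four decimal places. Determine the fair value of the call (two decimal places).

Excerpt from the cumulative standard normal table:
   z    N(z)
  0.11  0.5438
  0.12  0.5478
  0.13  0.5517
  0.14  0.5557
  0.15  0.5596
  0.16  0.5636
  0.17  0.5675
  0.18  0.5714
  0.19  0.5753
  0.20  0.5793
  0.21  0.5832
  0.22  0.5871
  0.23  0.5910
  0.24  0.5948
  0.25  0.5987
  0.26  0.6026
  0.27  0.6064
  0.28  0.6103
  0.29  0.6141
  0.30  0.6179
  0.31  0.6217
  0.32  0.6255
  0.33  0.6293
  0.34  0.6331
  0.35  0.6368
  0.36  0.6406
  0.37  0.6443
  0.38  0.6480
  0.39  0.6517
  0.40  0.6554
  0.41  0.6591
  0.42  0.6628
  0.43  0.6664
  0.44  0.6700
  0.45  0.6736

σ√T = 0.27·√1 = 0.2700
d₁ = [ln(156/150) + (0.032 + 0.27²/2)·1] / 0.2700 = [0.0392 + 0.0685] / 0.2700 = 0.3988 → 0.40
d₂ = d₁ − σ√T = 0.3988 − 0.2700 = 0.1288 → 0.13
e^(−rT) = e^(−0.032·1) = 0.9685
C = 156·N(0.40) − 150·0.9685·N(0.13) = 156·0.6554 − 150·0.9685·0.5517 = 102.2424 − 80.1482 = 22.0942

$22.09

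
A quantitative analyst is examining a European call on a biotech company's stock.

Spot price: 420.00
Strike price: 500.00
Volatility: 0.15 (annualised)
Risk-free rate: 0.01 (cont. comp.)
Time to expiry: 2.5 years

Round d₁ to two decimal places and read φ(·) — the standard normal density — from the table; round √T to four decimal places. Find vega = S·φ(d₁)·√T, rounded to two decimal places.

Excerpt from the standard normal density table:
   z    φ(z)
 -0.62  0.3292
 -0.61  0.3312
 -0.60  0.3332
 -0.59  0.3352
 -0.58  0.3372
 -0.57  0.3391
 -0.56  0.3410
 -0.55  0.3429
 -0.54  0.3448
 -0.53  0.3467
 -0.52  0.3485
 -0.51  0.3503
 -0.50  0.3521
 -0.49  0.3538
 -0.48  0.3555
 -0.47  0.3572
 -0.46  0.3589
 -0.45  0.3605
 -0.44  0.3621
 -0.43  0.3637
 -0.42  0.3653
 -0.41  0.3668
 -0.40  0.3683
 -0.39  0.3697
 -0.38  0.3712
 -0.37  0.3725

232.62

T = 2.5;  σ√T = 0.2372
d₁ = [ln(420/500) + (0.01 + 0.15²/2)·2.5] / 0.2372 = [-0.1744 + 0.0531] / 0.2372 = -0.5111 ⇒ -0.51
√T = √2.5 = 1.5811
φ(d₁) = φ(-0.51) = 0.3503
vega = S·φ(d₁)·√T = 420·0.3503·1.5811 = 232.6209
(Call and put vega coincide under Black-Scholes.)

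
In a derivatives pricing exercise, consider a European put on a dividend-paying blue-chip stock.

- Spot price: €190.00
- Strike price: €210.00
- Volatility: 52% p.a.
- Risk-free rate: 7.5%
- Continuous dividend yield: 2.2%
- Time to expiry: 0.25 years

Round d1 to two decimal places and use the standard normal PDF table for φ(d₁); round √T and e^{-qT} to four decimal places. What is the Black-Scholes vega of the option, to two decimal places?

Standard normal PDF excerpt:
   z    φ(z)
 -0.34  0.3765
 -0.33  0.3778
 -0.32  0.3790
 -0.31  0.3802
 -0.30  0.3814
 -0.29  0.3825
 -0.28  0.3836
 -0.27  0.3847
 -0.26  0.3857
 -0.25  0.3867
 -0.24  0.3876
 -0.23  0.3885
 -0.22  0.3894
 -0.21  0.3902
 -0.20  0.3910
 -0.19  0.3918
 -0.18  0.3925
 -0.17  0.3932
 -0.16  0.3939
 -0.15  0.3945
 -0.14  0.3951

36.94

σ√T = 0.52 × 0.5000 = 0.2600
d₁ = [ln(190/210) + (0.075 − 0.022 + 0.52²/2)·0.25] / 0.2600 = [-0.1001 + 0.0471] / 0.2600 = -0.2040 which rounds to -0.20
√T = √0.25 = 0.5000
φ(d₁) = φ(-0.20) = 0.3910
exp(−qT) = exp(−0.022·0.25) = 0.9945
vega = S·exp(−qT)·φ(d₁)·√T = 190·0.9945·0.3910·0.5000 = 36.9407
(The call has the same vega.)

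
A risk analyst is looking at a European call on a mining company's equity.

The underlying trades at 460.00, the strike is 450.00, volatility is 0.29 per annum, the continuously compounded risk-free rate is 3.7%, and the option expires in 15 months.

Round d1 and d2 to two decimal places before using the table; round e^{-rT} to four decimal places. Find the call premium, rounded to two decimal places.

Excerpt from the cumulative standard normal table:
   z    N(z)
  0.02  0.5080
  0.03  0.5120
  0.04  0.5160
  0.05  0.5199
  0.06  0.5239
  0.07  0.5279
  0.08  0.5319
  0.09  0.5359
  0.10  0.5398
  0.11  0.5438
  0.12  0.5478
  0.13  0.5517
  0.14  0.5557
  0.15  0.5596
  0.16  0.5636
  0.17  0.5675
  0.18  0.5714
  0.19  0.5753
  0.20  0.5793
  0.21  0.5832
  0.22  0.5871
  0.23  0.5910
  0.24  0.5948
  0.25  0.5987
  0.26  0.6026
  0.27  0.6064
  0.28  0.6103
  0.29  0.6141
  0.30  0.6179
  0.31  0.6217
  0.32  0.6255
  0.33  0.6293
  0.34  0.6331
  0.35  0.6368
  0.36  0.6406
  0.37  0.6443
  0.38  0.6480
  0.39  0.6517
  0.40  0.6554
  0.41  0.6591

σ√T = 0.29·√1.25 = 0.3242
ln(S/K) + (r + σ²/2)T = ln(460/450) + (0.037 + 0.29²/2)·1.25 = 0.0220 + 0.0988 = 0.1208
d₁ = 0.1208 / 0.3242 = 0.3725 → 0.37
d₂ = d₁ − σ√T = 0.3725 − 0.3242 = 0.0483 → 0.05
e^(−rT) = e^(−0.037·1.25) = 0.9548
N(d₁) = N(0.37) = 0.6443;  N(d₂) = N(0.05) = 0.5199
C = 460·0.6443 − 450·0.9548·0.5199 = 296.3780 − 223.3802 = 72.9978

73.00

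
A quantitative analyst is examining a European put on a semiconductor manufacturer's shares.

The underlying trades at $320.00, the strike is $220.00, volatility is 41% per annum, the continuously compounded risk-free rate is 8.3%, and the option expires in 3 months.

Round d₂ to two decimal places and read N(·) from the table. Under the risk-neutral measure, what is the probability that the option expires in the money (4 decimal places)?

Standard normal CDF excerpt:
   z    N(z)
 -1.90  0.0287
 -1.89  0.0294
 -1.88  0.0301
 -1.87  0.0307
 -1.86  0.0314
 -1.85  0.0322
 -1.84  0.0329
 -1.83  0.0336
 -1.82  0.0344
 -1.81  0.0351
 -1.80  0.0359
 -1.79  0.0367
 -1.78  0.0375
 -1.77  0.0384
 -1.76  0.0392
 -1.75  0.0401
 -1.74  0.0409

σ√T = 0.41·√0.25 = 0.2050
d₁ = [ln(320/220) + (0.083 + 0.41²/2)·0.25] / 0.2050 = [0.3747 + 0.0418] / 0.2050 = 2.0315 which rounds to 2.03
d₂ = d₁ − σ√T = 2.0315 − 0.2050 = 1.8265 which rounds to 1.83
Pr(exercise) under Q = N(−d₂) = N(-1.83) = 0.0336

0.0336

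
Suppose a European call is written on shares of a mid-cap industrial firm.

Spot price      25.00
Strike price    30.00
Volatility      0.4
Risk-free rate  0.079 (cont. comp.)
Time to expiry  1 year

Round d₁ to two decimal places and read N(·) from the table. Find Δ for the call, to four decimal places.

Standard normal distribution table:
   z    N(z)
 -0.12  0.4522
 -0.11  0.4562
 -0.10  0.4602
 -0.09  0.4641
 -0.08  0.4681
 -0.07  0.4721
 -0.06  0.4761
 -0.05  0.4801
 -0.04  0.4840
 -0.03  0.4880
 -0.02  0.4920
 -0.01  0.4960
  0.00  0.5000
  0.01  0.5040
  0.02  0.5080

0.4761

T = 1;  σ√T = 0.4000
ln(S/K) + (r + σ²/2)T = ln(25/30) + (0.079 + 0.4²/2)·1 = -0.1823 + 0.1590 = -0.0233
d₁ = -0.0233 / 0.4000 = -0.0583 which rounds to -0.06
N(d₁) = N(-0.06) = 0.4761
Δ_call = N(d₁) = 0.4761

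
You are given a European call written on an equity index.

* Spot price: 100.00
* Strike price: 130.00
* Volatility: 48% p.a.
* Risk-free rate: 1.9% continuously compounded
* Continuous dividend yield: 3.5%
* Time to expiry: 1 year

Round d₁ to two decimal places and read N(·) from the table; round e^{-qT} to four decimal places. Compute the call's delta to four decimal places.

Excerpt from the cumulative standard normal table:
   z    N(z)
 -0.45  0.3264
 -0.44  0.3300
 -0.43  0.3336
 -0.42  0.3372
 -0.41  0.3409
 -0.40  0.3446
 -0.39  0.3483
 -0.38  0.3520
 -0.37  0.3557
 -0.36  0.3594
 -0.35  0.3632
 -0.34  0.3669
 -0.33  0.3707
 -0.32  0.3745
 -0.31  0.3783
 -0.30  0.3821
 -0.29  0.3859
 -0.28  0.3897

σ√T = 0.48 × 1.0000 = 0.4800
d₁ = [ln(100/130) + (0.019 − 0.035 + 0.48²/2)·1] / 0.4800 = [-0.2624 + 0.0992] / 0.4800 = -0.3399 which rounds to -0.34
N(d₁) = N(-0.34) = 0.3669
Δ_call = exp(−qT)·N(d₁) = 0.9656·0.3669 = 0.3543

0.3543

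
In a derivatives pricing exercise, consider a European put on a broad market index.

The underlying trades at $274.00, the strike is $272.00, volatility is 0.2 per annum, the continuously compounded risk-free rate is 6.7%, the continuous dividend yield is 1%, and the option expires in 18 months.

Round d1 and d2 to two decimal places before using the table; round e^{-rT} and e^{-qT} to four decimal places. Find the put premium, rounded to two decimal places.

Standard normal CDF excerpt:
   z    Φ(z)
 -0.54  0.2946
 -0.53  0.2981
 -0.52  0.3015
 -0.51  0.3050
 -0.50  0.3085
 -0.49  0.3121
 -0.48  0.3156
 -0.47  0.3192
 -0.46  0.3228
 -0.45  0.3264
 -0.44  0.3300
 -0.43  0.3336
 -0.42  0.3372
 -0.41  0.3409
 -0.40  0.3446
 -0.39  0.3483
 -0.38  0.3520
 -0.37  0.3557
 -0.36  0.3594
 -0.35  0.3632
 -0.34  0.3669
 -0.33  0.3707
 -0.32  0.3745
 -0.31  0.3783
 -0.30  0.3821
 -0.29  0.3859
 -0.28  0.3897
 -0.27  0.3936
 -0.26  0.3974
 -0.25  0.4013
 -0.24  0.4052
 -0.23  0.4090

σ√T = 0.2·√1.5 = 0.2449
d₁ = [ln(274/272) + (0.067 − 0.01 + ½·0.2²)·1.5] / (σ√T) = (0.0073 + 0.1155) / 0.2449 = 0.5014 which rounds to 0.50
d₂ = 0.5014 − 0.2449 = 0.2565 which rounds to 0.26
exp(−qT) = exp(−0.01·1.5) = 0.9851;  exp(−rT) = exp(−0.067·1.5) = 0.9044
N(−d₂) = N(-0.26) = 0.3974;  N(−d₁) = N(-0.50) = 0.3085
P = 272·0.9044·0.3974 − 274·0.9851·0.3085 = 97.7591 − 83.2695 = 14.4896

$14.49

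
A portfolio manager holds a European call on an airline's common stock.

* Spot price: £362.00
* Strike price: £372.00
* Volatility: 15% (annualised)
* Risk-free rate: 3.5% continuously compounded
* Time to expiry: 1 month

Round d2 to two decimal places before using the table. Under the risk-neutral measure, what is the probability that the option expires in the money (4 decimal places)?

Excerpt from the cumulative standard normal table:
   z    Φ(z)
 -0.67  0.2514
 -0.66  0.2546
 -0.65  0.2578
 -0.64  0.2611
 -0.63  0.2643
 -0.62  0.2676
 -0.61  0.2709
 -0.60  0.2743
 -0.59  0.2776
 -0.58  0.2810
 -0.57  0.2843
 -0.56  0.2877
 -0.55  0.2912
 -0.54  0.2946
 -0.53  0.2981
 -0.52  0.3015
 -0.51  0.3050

σ√T = 0.15 × 0.2887 = 0.0433
ln(S/K) + (r + σ²/2)T = ln(362/372) + (0.035 + 0.15²/2)·0.08333 = -0.0272 + 0.0039 = -0.0234
d₁ = -0.0234 / 0.0433 = -0.5403 → -0.54
d₂ = d₁ − σ√T = -0.5403 − 0.0433 = -0.5836 → -0.58
Pr(exercise) under Q = N(d₂) = 0.2810

0.2810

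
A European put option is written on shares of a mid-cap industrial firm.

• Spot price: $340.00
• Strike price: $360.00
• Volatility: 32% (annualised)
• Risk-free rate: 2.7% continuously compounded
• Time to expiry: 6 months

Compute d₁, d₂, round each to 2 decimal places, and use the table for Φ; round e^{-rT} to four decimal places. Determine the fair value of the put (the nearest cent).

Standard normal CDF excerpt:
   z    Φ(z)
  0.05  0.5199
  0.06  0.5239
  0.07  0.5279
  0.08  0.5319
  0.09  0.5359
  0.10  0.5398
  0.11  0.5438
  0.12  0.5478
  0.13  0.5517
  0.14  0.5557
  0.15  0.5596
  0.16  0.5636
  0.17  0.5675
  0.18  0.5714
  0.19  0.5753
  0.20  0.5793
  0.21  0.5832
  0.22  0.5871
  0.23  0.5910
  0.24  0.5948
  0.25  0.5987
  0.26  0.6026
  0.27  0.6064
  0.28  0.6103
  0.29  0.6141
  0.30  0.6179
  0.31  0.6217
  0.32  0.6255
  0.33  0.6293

T = 0.5;  σ√T = 0.2263
d₁ = [ln(340/360) + (0.027 + 0.32²/2)·0.5] / 0.2263 = [-0.0572 + 0.0391] / 0.2263 = -0.0798 ≈ -0.08
d₂ = d₁ − σ√T = -0.0798 − 0.2263 = -0.3061 ≈ -0.31
e^(−rT) = e^(−0.027·0.5) = 0.9866
N(−d₂) = N(0.31) = 0.6217;  N(−d₁) = N(0.08) = 0.5319
P = 360·0.9866·0.6217 − 340·0.5319 = 220.8129 − 180.8460 = 39.9669

$39.97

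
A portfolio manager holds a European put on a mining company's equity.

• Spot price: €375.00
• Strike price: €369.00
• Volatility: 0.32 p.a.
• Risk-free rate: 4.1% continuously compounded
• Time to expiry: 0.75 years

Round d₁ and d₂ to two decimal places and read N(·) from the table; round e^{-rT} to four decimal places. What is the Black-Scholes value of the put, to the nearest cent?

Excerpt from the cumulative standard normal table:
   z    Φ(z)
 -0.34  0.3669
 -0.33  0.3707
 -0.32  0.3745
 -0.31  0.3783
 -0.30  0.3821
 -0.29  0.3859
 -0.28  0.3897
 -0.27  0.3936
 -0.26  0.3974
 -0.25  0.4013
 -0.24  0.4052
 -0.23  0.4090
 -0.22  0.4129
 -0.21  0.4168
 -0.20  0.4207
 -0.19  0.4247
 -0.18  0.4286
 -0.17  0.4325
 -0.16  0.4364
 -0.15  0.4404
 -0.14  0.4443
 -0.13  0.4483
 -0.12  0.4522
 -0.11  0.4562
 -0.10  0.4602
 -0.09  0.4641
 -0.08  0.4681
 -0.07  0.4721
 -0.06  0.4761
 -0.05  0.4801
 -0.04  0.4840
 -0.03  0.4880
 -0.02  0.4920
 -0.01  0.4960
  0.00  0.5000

€32.75

σ√T = 0.32 × 0.8660 = 0.2771
d₁ = [ln(375/369) + (0.041 + ½·0.32²)·0.75] / (σ√T) = (0.0161 + 0.0692) / 0.2771 = 0.3077 ⇒ 0.31
d₂ = 0.3077 − 0.2771 = 0.0306 ⇒ 0.03
e^(−rT) = e^(−0.041·0.75) = 0.9697
N(−d₂) = N(-0.03) = 0.4880;  N(−d₁) = N(-0.31) = 0.3783
P = 369·0.9697·0.4880 − 375·0.3783 = 174.6158 − 141.8625 = 32.7533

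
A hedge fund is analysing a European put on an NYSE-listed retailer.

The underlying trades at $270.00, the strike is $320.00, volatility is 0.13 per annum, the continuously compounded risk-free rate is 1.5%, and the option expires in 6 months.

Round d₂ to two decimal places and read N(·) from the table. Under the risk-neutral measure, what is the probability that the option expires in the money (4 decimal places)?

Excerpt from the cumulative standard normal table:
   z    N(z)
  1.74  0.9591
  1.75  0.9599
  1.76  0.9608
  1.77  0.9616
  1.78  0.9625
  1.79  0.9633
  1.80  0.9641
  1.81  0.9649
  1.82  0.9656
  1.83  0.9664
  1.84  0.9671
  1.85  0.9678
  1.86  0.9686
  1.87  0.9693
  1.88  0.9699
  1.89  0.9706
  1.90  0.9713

0.9649

σ√T = 0.13·√0.5 = 0.0919
ln(S/K) + (r + σ²/2)T = ln(270/320) + (0.015 + 0.13²/2)·0.5 = -0.1699 + 0.0117 = -0.1582
d₁ = -0.1582 / 0.0919 = -1.7207 ⇒ -1.72
d₂ = d₁ − σ√T = -1.7207 − 0.0919 = -1.8126 ⇒ -1.81
Risk-neutral Pr[S_T < K] = N(−d₂) = N(1.81) = 0.9649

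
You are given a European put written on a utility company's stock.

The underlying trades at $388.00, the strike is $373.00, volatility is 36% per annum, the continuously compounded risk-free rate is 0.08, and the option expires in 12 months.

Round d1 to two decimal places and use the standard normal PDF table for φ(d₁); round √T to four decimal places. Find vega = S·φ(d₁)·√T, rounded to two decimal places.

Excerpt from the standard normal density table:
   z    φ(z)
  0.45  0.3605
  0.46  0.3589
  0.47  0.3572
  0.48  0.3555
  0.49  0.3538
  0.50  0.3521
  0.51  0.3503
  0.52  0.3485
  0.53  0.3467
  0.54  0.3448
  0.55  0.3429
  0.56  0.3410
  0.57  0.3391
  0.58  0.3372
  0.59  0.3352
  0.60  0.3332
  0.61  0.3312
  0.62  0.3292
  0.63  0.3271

135.92

T = 1;  σ√T = 0.3600
d₁ = [ln(388/373) + (0.08 + ½·0.36²)·1] / (σ√T) = (0.0394 + 0.1448) / 0.3600 = 0.5117 → 0.51
√T = √1 = 1.0000
φ(d₁) = φ(0.51) = 0.3503
vega = S·φ(d₁)·√T = 388·0.3503·1.0000 = 135.9164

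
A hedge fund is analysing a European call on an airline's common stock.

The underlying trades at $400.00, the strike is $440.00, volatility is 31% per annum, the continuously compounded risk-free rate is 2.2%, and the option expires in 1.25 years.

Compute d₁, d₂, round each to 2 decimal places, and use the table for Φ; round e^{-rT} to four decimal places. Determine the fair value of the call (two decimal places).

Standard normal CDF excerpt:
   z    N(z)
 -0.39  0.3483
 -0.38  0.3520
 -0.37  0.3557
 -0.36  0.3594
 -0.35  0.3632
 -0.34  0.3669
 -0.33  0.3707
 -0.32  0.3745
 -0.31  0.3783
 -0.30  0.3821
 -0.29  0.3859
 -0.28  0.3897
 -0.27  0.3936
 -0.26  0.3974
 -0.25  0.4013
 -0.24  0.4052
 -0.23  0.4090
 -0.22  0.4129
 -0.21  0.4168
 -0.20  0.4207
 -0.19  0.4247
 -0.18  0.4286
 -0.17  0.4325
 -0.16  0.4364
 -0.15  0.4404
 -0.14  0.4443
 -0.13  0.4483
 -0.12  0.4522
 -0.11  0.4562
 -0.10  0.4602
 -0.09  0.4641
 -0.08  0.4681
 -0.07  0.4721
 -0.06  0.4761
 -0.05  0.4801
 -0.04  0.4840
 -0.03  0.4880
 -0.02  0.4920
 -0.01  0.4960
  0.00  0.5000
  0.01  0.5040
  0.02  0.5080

σ√T = 0.31 × 1.1180 = 0.3466
d₁ = [ln(400/440) + (0.022 + 0.31²/2)·1.25] / 0.3466 = [-0.0953 + 0.0876] / 0.3466 = -0.0224 ⇒ -0.02
d₂ = d₁ − σ√T = -0.0224 − 0.3466 = -0.3689 ⇒ -0.37
e^(−rT) = e^(−0.022·1.25) = 0.9729
N(d₁) = N(-0.02) = 0.4920;  N(d₂) = N(-0.37) = 0.3557
C = 400·0.4920 − 440·0.9729·0.3557 = 196.8000 − 152.2666 = 44.5334

$44.53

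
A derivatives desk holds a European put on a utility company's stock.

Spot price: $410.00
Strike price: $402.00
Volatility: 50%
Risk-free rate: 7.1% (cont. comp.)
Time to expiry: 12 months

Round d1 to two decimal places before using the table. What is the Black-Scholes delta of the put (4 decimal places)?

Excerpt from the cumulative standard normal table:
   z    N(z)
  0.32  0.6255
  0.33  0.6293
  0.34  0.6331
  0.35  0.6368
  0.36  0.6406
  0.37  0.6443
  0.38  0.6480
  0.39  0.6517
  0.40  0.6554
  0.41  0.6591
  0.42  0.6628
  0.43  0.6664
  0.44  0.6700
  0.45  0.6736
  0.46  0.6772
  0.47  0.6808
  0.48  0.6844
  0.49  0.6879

-0.3336

T = 1;  σ√T = 0.5000
d₁ = [ln(410/402) + (0.071 + 0.5²/2)·1] / 0.5000 = [0.0197 + 0.1960] / 0.5000 = 0.4314 → 0.43
N(d₁) = N(0.43) = 0.6664
Δ_put = N(d₁) − 1 = 0.6664 − 1 = -0.3336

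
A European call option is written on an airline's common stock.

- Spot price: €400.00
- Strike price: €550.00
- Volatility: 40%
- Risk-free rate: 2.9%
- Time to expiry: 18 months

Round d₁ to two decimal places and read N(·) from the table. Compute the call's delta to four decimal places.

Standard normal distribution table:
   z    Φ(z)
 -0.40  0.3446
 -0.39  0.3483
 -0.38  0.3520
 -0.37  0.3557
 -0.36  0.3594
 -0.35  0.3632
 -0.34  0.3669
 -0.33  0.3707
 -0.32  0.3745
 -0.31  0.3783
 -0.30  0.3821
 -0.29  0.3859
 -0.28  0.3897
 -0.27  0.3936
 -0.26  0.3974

σ√T = 0.4 × 1.2247 = 0.4899
d₁ = [ln(400/550) + (0.029 + 0.4²/2)·1.5] / 0.4899 = [-0.3185 + 0.1635] / 0.4899 = -0.3163 → -0.32
N(d₁) = N(-0.32) = 0.3745
Δ_call = N(d₁) = 0.3745

0.3745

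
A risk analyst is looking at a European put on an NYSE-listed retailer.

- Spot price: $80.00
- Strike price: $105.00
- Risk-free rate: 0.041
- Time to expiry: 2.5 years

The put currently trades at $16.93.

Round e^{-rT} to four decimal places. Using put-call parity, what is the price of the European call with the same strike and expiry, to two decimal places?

e^(−rT) = e^(−0.041·2.5) = 0.9026
Put-call parity: C − P = S − K·e^(−rT) = 80 − 105·0.9026 = 80 − 94.7730 = -14.7730
C = P + (C − P) = 16.93 + (-14.7730) = 2.1570

$2.16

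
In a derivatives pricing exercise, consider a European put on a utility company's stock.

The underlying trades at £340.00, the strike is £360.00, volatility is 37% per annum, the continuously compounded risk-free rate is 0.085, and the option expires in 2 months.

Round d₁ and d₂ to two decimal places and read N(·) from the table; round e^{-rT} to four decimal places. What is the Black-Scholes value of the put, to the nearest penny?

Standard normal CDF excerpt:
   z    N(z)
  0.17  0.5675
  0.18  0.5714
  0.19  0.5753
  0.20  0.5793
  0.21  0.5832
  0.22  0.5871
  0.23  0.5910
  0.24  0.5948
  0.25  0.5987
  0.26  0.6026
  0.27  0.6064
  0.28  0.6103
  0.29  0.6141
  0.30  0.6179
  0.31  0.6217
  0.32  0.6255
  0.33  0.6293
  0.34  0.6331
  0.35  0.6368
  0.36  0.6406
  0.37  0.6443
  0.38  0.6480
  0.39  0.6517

£29.08

T = 0.1667;  σ√T = 0.1511
d₁ = [ln(340/360) + (0.085 + ½·0.37²)·0.1667] / (σ√T) = (-0.0572 + 0.0256) / 0.1511 = -0.2091 which rounds to -0.21
d₂ = -0.2091 − 0.1511 = -0.3601 which rounds to -0.36
e^(−rT) = e^(−0.085·0.1667) = 0.9859
P = 360·0.9859·N(0.36) − 340·N(0.21) = 360·0.9859·0.6406 − 340·0.5832 = 227.3643 − 198.2880 = 29.0763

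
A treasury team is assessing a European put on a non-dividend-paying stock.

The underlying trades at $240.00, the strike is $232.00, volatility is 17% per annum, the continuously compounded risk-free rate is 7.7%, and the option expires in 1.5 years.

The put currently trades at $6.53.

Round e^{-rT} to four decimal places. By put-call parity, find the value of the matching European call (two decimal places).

$39.84

exp(−rT) = exp(−0.077·1.5) = 0.8909
Put-call parity: C − P = S − K·e^(−rT) = 240 − 232·0.8909 = 240 − 206.6888 = 33.3112
C = P + (C − P) = 6.53 + (33.3112) = 39.8412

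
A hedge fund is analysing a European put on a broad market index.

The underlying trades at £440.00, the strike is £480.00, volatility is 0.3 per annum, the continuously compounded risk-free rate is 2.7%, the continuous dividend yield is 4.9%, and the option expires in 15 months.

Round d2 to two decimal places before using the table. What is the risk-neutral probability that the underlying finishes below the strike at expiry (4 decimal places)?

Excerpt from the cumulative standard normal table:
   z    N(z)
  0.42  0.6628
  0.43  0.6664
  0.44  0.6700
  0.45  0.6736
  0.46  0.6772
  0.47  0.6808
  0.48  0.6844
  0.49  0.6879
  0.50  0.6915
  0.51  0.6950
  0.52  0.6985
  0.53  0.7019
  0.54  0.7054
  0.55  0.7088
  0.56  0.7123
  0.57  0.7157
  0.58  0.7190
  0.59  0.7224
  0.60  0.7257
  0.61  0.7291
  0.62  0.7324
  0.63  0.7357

σ√T = 0.3·√1.25 = 0.3354
d₁ = [ln(440/480) + (0.027 − 0.049 + 0.3²/2)·1.25] / 0.3354 = [-0.0870 + 0.0287] / 0.3354 = -0.1737 ⇒ -0.17
d₂ = d₁ − σ√T = -0.1737 − 0.3354 = -0.5091 ⇒ -0.51
Pr(exercise) under Q = N(−d₂) = N(0.51) = 0.6950

0.6950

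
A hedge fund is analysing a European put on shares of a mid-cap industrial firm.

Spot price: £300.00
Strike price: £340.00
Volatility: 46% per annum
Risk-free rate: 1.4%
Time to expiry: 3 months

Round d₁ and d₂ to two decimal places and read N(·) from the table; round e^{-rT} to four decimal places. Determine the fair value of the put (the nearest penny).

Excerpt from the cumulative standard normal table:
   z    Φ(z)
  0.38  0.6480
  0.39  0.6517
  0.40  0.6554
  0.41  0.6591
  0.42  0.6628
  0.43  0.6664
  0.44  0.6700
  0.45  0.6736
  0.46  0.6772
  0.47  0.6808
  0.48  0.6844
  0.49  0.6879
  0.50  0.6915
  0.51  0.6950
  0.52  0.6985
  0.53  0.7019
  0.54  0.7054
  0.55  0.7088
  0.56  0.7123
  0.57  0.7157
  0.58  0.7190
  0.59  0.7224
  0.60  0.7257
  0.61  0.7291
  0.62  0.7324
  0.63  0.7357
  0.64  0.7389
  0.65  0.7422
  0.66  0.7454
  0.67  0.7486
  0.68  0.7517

T = 0.25;  σ√T = 0.2300
d₁ = [ln(300/340) + (0.014 + ½·0.46²)·0.25] / (σ√T) = (-0.1252 + 0.0300) / 0.2300 = -0.4140 ≈ -0.41
d₂ = -0.4140 − 0.2300 = -0.6440 ≈ -0.64
exp(−rT) = exp(−0.014·0.25) = 0.9965
N(−d₂) = N(0.64) = 0.7389;  N(−d₁) = N(0.41) = 0.6591
P = 340·0.9965·0.7389 − 300·0.6591 = 250.3467 − 197.7300 = 52.6167

£52.62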